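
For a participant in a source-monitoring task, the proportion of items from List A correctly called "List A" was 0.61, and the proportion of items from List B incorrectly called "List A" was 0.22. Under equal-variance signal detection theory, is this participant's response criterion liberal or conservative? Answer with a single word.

conservative

z(H) = 0.279, z(FA) = -0.772
c = −½·(z(H) + z(FA)) = 0.2465
c > 0 → conservative criterion (biased toward responding “no”).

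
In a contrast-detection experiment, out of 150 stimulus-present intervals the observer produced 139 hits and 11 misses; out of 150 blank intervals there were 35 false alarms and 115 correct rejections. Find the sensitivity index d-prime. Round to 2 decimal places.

H = 139/150 = 0.9267
FA = 35/150 = 0.2333
z(H) = z(0.9267) = 1.4516
z(FA) = z(0.2333) = -0.7280
d' = z(H) − z(FA) = 1.4516 − (-0.7280) = 2.1796

d-prime = 2.18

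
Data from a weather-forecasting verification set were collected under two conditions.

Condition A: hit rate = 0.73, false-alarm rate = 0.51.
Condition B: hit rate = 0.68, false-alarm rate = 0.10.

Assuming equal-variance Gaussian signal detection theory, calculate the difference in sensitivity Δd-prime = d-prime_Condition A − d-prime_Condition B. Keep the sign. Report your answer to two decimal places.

Δd-prime = -1.16

Condition A: z(0.73) = 0.613, z(0.51) = 0.025, d' = 0.588
Condition B: z(0.68) = 0.468, z(0.10) = -1.282, d' = 1.750
Δd' = d'_Condition A − d'_Condition B = 0.588 − 1.750 = -1.162
Condition B has the higher sensitivity.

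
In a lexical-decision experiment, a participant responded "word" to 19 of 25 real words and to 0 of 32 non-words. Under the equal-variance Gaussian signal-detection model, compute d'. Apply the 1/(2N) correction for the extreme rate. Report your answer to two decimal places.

The false-alarm rate is 0/32 = 0, so apply the 1/(2N) correction: FA → 1/(2·32) = 0.01562.
z(H) = z(0.76000) = 0.706
z(FA) = z(0.01562) = -2.154
d' = 0.706 − (-2.154) = 2.860

d' = 2.86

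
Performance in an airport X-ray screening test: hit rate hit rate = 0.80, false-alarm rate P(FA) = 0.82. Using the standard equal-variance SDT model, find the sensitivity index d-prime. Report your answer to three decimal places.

d-prime = -0.074

z(H) = z(0.80) = 0.8416
z(FA) = z(0.82) = 0.9154
d' = z(H) − z(FA) = 0.8416 − 0.9154 = -0.0738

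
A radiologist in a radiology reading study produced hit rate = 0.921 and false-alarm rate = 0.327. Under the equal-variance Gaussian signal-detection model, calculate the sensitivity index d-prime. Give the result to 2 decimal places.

z(H) = z(0.921) = 1.412
z(FA) = z(0.327) = -0.448
d' = z(H) − z(FA) = 1.412 − (-0.448) = 1.860

d-prime = 1.86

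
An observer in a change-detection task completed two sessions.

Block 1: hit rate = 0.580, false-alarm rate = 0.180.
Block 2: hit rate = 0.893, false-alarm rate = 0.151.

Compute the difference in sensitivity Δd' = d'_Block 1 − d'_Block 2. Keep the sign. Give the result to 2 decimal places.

Block 1: z(0.580) = 0.202, z(0.180) = -0.915, d' = 1.117
Block 2: z(0.893) = 1.243, z(0.151) = -1.032, d' = 2.275
Δd' = d'_Block 1 − d'_Block 2 = 1.117 − 2.275 = -1.158
Block 2 has the higher sensitivity.

Δd' = -1.16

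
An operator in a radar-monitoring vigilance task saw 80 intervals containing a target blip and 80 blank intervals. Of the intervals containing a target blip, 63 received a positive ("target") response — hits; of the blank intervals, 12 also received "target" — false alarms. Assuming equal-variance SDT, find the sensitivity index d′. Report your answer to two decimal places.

d′ = 1.83

H = 63/80 = 0.7875
FA = 12/80 = 0.1500
z(H) = 0.798
z(FA) = -1.036
d' = z(H) − z(FA) = 0.798 − (-1.036) = 1.834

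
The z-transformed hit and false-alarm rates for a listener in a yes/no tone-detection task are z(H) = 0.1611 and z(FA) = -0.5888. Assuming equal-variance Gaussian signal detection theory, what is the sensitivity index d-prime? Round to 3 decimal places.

d' = z(H) − z(FA) = 0.1611 − (-0.5888) = 0.7499

d-prime = 0.750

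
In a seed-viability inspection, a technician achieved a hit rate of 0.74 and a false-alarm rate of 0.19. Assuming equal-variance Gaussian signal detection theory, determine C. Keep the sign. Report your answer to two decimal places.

Φ⁻¹(H) = 0.6433
Φ⁻¹(FA) = -0.8779
c = −½·[z(H) + z(FA)] = −0.5 × (0.6433 + (-0.8779)) = 0.1173
c > 0: the technician has a conservative response bias.

C = 0.12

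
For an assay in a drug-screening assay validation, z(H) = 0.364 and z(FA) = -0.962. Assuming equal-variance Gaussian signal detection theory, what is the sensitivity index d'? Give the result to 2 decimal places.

d' = z(H) − z(FA) = 0.364 − (-0.962) = 1.326

d' = 1.33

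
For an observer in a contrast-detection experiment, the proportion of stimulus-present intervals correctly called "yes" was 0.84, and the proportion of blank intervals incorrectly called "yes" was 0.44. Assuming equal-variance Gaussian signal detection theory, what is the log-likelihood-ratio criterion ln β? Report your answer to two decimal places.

Φ⁻¹(0.84) = 0.994, Φ⁻¹(0.44) = -0.151
ln β = −½·[z(H)² − z(FA)²] = −0.5 × (0.988 − 0.023) = -0.4825

ln β = -0.48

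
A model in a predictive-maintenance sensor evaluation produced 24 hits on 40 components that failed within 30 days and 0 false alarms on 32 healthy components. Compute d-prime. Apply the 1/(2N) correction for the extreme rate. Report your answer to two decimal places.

The false-alarm rate is 0/32 = 0, so apply the 1/(2N) correction: FA → 1/(2·32) = 0.01562.
z(H) = z(0.60000) = 0.253
z(FA) = z(0.01562) = -2.154
d' = 0.253 − (-2.154) = 2.407

d-prime = 2.41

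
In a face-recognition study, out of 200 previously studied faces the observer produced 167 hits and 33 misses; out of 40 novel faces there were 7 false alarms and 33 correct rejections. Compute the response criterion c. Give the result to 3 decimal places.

H = 167/200 = 0.8350
FA = 7/40 = 0.1750
z(H) = z(0.8350) = 0.9741
z(FA) = z(0.1750) = -0.9346
c = −½·[z(H) + z(FA)] = −0.5 × (0.9741 + (-0.9346)) = -0.01975
c < 0: the observer has a liberal response bias.

c = -0.020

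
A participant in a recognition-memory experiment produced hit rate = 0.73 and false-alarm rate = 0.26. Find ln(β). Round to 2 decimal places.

ln β = 0.02

z(0.73) = 0.613, z(0.26) = -0.643
ln β = −½·[z(H)² − z(FA)²] = −0.5 × (0.376 − 0.413) = 0.0185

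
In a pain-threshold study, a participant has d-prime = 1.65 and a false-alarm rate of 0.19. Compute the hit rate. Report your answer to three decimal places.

hit rate = 0.780

z(false-alarm rate) = z(0.19) = -0.8779
z(H) = z(FA) + d' = -0.8779 + 1.65 = 0.7721
hit rate = Φ(0.7721) = 0.7800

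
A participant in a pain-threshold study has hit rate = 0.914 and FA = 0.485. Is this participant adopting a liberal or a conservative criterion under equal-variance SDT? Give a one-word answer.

z(H) = 1.366, z(FA) = -0.038
c = −½·(z(H) + z(FA)) = -0.664
c < 0 → liberal criterion (biased toward responding “yes”).

liberal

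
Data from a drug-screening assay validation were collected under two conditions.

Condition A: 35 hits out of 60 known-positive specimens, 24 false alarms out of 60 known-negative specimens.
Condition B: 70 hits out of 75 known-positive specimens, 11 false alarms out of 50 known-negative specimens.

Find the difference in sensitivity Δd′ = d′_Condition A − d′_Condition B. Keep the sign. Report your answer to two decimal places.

Δd′ = -1.81

Condition A: z(0.5833) = 0.210, z(0.4000) = -0.253, d' = 0.463
Condition B: z(0.9333) = 1.501, z(0.2200) = -0.772, d' = 2.273
Δd' = d'_Condition A − d'_Condition B = 0.463 − 2.273 = -1.810
Condition B has the higher sensitivity.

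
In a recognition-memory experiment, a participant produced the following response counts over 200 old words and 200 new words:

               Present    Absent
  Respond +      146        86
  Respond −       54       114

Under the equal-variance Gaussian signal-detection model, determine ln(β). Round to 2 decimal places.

ln β = -0.17

H = 146/200 = 0.7300
FA = 86/200 = 0.4300
z(0.7300) = 0.613, z(0.4300) = -0.176
ln β = −½·[z(H)² − z(FA)²] = −0.5 × (0.376 − 0.031) = -0.1725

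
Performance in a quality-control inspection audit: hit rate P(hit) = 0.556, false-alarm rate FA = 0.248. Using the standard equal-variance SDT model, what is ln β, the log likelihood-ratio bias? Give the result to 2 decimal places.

z(0.556) = 0.141, z(0.248) = -0.681
ln β = −½·[z(H)² − z(FA)²] = −0.5 × (0.020 − 0.464) = 0.222

ln β = 0.22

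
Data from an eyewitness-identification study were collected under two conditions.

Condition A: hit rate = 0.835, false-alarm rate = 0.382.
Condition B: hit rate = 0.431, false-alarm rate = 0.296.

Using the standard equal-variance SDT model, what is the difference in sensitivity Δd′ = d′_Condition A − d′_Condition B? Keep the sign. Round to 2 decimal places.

Δd′ = 0.91

Condition A: z(0.835) = 0.974, z(0.382) = -0.300, d' = 1.274
Condition B: z(0.431) = -0.174, z(0.296) = -0.536, d' = 0.362
Δd' = d'_Condition A − d'_Condition B = 1.274 − 0.362 = 0.912
Condition A has the higher sensitivity.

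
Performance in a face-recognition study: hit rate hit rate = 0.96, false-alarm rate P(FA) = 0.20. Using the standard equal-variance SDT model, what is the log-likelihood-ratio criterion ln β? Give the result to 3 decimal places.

ln β = -1.178

z(H) = 1.7507
z(FA) = -0.8416
ln β = −½·[z(H)² − z(FA)²] = −0.5 × (3.0650 − 0.7083) = -1.17835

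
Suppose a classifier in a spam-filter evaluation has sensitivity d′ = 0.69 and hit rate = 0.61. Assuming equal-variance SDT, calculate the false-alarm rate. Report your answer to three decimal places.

false-alarm rate = 0.341

z(hit rate) = z(0.61) = 0.2793
z(FA) = z(H) − d' = 0.2793 − 0.69 = -0.4107
false-alarm rate = Φ(-0.4107) = 0.3406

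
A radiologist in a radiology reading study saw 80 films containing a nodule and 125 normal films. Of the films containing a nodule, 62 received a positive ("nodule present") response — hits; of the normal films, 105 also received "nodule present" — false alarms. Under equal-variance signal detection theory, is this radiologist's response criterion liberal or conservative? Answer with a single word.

z(H) = 0.755, z(FA) = 0.994
c = −½·(z(H) + z(FA)) = -0.8745
c < 0 → liberal criterion (biased toward responding “yes”).

liberal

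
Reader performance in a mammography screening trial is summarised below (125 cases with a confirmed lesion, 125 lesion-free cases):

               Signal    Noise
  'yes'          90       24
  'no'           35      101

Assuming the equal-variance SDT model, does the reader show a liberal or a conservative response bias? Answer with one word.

conservative

z(H) = 0.583, z(FA) = -0.871
c = −½·(z(H) + z(FA)) = 0.144
c > 0 → conservative criterion (biased toward responding “no”).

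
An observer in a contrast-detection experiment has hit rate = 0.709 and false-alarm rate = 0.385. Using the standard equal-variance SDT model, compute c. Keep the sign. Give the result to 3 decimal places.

c = -0.129

z(H) = 0.5505
z(FA) = -0.2924
c = −½·[z(H) + z(FA)] = −0.5 × (0.5505 + (-0.2924)) = -0.12905
c < 0: the observer has a liberal response bias.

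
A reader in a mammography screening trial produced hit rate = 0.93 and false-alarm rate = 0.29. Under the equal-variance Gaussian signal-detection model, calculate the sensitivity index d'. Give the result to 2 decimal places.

z(H) = z(0.93) = 1.476
z(FA) = z(0.29) = -0.553
d' = z(H) − z(FA) = 1.476 − (-0.553) = 2.029

d' = 2.03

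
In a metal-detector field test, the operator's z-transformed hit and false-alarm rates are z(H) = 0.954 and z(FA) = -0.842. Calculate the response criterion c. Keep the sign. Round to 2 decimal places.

c = −½·[z(H) + z(FA)] = −½·(0.954 + (-0.842)) = -0.056

c = -0.06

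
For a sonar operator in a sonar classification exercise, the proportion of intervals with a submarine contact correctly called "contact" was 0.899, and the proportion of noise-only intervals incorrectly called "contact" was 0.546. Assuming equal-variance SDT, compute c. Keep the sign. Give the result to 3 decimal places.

c = -0.696

Φ⁻¹(H) = 1.2759
Φ⁻¹(FA) = 0.1156
c = −½·[z(H) + z(FA)] = −0.5 × (1.2759 + 0.1156) = -0.69575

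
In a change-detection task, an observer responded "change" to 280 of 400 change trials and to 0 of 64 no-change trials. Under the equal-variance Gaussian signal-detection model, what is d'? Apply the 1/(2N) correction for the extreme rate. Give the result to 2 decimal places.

d' = 2.94

The false-alarm rate is 0/64 = 0, so apply the 1/(2N) correction: FA → 1/(2·64) = 0.00781.
z(H) = z(0.70000) = 0.524
z(FA) = z(0.00781) = -2.418
d' = 0.524 − (-2.418) = 2.942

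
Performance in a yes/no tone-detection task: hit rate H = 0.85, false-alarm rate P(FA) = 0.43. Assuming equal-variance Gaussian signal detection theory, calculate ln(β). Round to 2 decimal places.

z(H) = z(0.85) = 1.036
z(FA) = z(0.43) = -0.176
ln β = −½·[z(H)² − z(FA)²] = −0.5 × (1.073 − 0.031) = -0.521

ln β = -0.52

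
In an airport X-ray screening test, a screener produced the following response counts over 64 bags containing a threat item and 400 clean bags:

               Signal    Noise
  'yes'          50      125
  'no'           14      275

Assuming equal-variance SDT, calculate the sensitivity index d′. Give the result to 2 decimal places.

H = 50/64 = 0.7812
FA = 125/400 = 0.3125
z(0.7812) = 0.7763, z(0.3125) = -0.4888
d' = z(H) − z(FA) = 0.7763 − (-0.4888) = 1.2651

d′ = 1.27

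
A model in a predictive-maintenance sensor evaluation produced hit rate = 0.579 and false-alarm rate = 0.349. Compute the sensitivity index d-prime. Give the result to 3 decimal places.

z(H) = z(0.579) = 0.1993
z(FA) = z(0.349) = -0.3880
d' = z(H) − z(FA) = 0.1993 − (-0.3880) = 0.5873

d-prime = 0.587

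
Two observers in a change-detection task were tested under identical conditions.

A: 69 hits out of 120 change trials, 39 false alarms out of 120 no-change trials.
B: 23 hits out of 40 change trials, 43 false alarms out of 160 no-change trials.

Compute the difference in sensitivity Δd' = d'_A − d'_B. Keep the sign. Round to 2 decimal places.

Δd' = -0.16

A: z(0.5750) = 0.189, z(0.3250) = -0.454, d' = 0.643
B: z(0.5750) = 0.189, z(0.2687) = -0.617, d' = 0.806
Δd' = d'_A − d'_B = 0.643 − 0.806 = -0.163
B has the higher sensitivity.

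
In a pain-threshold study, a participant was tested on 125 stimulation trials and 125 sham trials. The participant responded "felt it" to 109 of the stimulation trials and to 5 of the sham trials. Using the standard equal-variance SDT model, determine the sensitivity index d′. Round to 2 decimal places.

d′ = 2.89

H = 109/125 = 0.8720
FA = 5/125 = 0.0400
z(H) = z(0.8720) = 1.1359
z(FA) = z(0.0400) = -1.7507
d' = z(H) − z(FA) = 1.1359 − (-1.7507) = 2.8866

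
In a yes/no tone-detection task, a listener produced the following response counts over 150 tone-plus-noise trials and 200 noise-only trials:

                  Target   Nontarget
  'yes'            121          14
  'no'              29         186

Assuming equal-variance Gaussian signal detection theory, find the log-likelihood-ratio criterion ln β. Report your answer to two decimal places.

H = 121/150 = 0.8067
FA = 14/200 = 0.0700
Φ⁻¹(H) = 0.866
Φ⁻¹(FA) = -1.476
ln β = −½·[z(H)² − z(FA)²] = −0.5 × (0.750 − 2.179) = 0.7145

ln β = 0.71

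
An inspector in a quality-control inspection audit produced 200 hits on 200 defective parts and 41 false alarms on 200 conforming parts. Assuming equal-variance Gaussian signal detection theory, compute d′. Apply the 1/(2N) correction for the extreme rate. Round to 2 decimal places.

The hit rate is 200/200 = 1, so apply the 1/(2N) correction: H → 1 − 1/(2·200) = 0.99750.
z(H) = z(0.99750) = 2.807
z(FA) = z(0.20500) = -0.824
d' = 2.807 − (-0.824) = 3.631

d′ = 3.63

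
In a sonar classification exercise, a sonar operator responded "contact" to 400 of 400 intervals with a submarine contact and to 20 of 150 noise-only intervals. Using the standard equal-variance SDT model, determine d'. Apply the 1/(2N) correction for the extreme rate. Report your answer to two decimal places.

The hit rate is 400/400 = 1, so apply the 1/(2N) correction: H → 1 − 1/(2·400) = 0.99875.
z(H) = z(0.99875) = 3.023
z(FA) = z(0.13333) = -1.111
d' = 3.023 − (-1.111) = 4.134

d' = 4.13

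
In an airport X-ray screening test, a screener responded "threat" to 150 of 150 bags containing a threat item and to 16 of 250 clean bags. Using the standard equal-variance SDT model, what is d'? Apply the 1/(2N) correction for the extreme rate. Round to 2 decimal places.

d' = 4.24

The hit rate is 150/150 = 1, so apply the 1/(2N) correction: H → 1 − 1/(2·150) = 0.99667.
z(H) = z(0.99667) = 2.713
z(FA) = z(0.06400) = -1.522
d' = 2.713 − (-1.522) = 4.235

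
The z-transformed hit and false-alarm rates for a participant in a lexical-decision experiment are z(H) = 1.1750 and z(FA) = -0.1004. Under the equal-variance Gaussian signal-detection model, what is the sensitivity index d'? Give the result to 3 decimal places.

d' = z(H) − z(FA) = 1.1750 − (-0.1004) = 1.2754

d' = 1.275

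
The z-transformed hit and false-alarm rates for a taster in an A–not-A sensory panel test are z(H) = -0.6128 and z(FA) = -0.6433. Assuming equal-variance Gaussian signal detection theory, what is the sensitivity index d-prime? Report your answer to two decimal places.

d' = z(H) − z(FA) = -0.6128 − (-0.6433) = 0.0305

d-prime = 0.03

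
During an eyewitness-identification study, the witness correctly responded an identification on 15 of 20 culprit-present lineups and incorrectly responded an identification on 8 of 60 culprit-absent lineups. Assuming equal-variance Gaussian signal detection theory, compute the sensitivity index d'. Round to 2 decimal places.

H = 15/20 = 0.7500
FA = 8/60 = 0.1333
z(0.7500) = 0.6745, z(0.1333) = -1.1109
d' = z(H) − z(FA) = 0.6745 − (-1.1109) = 1.7854

d' = 1.79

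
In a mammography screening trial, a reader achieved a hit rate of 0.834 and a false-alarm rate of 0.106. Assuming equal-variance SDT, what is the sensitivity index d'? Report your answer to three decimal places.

z(H) = 0.9701
z(FA) = -1.2481
d' = z(H) − z(FA) = 0.9701 − (-1.2481) = 2.2182

d' = 2.218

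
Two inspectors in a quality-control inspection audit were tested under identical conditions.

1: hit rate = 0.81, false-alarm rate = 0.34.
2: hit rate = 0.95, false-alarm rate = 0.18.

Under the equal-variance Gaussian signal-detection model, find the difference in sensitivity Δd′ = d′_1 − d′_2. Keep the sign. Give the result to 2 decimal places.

1: z(0.81) = 0.878, z(0.34) = -0.412, d' = 1.290
2: z(0.95) = 1.645, z(0.18) = -0.915, d' = 2.560
Δd' = d'_1 − d'_2 = 1.290 − 2.560 = -1.270
2 has the higher sensitivity.

Δd′ = -1.27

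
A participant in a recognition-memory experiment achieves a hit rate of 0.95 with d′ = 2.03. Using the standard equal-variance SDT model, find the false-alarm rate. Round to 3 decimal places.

z(hit rate) = z(0.95) = 1.6449
z(FA) = z(H) − d' = 1.6449 − 2.03 = -0.3851
false-alarm rate = Φ(-0.3851) = 0.3501

false-alarm rate = 0.350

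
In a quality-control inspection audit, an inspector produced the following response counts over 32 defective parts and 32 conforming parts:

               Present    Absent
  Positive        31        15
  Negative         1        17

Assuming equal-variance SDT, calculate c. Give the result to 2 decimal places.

H = 31/32 = 0.9688
FA = 15/32 = 0.4688
z(H) = 1.8634
z(FA) = -0.0783
c = −½·[z(H) + z(FA)] = −0.5 × (1.8634 + (-0.0783)) = -0.89255
c < 0: the inspector has a liberal response bias.

c = -0.89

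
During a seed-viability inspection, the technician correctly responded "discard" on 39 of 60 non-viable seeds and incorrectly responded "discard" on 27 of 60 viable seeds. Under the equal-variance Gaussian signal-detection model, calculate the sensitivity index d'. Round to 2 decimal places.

H = 39/60 = 0.6500
FA = 27/60 = 0.4500
z(0.6500) = 0.3853, z(0.4500) = -0.1257
d' = z(H) − z(FA) = 0.3853 − (-0.1257) = 0.5110

d' = 0.51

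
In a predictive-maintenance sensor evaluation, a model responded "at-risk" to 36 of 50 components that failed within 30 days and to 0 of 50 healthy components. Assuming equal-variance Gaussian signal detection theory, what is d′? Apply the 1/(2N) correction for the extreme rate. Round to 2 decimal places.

The false-alarm rate is 0/50 = 0, so apply the 1/(2N) correction: FA → 1/(2·50) = 0.01000.
z(H) = z(0.72000) = 0.583
z(FA) = z(0.01000) = -2.326
d' = 0.583 − (-2.326) = 2.909

d′ = 2.91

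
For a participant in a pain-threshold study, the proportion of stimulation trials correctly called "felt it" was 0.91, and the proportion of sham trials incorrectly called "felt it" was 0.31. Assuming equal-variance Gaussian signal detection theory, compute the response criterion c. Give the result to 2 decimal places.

Φ⁻¹(0.91) = 1.3408, Φ⁻¹(0.31) = -0.4959
c = −½·[z(H) + z(FA)] = −0.5 × (1.3408 + (-0.4959)) = -0.42245

c = -0.42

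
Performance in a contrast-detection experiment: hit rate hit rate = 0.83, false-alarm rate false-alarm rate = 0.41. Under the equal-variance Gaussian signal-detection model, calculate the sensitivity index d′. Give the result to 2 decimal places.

d′ = 1.18

Φ⁻¹(0.83) = 0.954, Φ⁻¹(0.41) = -0.228
d' = z(H) − z(FA) = 0.954 − (-0.228) = 1.182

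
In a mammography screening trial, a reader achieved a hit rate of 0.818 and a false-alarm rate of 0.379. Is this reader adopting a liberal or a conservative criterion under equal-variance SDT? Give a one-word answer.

liberal

z(H) = 0.908, z(FA) = -0.308
c = −½·(z(H) + z(FA)) = -0.300
c < 0 → liberal criterion (biased toward responding “yes”).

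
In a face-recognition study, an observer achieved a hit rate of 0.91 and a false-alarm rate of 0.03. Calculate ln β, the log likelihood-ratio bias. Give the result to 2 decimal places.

z(H) = z(0.91) = 1.341
z(FA) = z(0.03) = -1.881
ln β = −½·[z(H)² − z(FA)²] = −0.5 × (1.798 − 3.538) = 0.870

ln β = 0.87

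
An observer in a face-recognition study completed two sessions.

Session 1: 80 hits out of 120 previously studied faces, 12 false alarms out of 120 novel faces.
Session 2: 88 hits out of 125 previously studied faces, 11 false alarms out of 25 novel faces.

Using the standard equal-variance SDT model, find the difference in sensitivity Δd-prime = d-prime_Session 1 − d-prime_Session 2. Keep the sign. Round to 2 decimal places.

Δd-prime = 1.03

Session 1: z(0.6667) = 0.431, z(0.1000) = -1.282, d' = 1.713
Session 2: z(0.7040) = 0.536, z(0.4400) = -0.151, d' = 0.687
Δd' = d'_Session 1 − d'_Session 2 = 1.713 − 0.687 = 1.026
Session 1 has the higher sensitivity.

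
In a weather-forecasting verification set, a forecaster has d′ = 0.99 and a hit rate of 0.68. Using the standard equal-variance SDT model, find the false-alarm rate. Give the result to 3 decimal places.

z(hit rate) = z(0.68) = 0.4677
z(FA) = z(H) − d' = 0.4677 − 0.99 = -0.5223
false-alarm rate = Φ(-0.5223) = 0.3007

false-alarm rate = 0.301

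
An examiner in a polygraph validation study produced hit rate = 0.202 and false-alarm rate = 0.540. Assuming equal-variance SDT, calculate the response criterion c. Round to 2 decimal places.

z(0.202) = -0.8345, z(0.540) = 0.1004
c = −½·[z(H) + z(FA)] = −0.5 × (-0.8345 + 0.1004) = 0.36705
c > 0: the examiner has a conservative response bias.

c = 0.37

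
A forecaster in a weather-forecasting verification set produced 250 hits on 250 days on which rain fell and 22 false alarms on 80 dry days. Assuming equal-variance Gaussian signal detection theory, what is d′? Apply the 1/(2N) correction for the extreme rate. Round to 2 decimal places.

d′ = 3.48

The hit rate is 250/250 = 1, so apply the 1/(2N) correction: H → 1 − 1/(2·250) = 0.99800.
z(H) = z(0.99800) = 2.878
z(FA) = z(0.27500) = -0.598
d' = 2.878 − (-0.598) = 3.476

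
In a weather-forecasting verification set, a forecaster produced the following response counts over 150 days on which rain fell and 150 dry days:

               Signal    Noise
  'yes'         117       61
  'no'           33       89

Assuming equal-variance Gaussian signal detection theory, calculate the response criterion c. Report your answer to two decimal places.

c = -0.27

H = 117/150 = 0.7800
FA = 61/150 = 0.4067
z(H) = 0.772
z(FA) = -0.236
c = −½·[z(H) + z(FA)] = −0.5 × (0.772 + (-0.236)) = -0.268
c < 0: the forecaster has a liberal response bias.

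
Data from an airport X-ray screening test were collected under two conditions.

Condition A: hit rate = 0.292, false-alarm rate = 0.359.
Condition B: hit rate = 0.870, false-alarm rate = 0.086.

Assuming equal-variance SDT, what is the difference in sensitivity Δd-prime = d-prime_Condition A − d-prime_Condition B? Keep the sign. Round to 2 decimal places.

Δd-prime = -2.68

Condition A: z(0.292) = -0.548, z(0.359) = -0.361, d' = -0.187
Condition B: z(0.870) = 1.126, z(0.086) = -1.366, d' = 2.492
Δd' = d'_Condition A − d'_Condition B = -0.187 − 2.492 = -2.679
Condition B has the higher sensitivity.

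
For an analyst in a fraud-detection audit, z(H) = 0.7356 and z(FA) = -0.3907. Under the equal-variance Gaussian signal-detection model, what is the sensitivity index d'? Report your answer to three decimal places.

d' = z(H) − z(FA) = 0.7356 − (-0.3907) = 1.1263

d' = 1.126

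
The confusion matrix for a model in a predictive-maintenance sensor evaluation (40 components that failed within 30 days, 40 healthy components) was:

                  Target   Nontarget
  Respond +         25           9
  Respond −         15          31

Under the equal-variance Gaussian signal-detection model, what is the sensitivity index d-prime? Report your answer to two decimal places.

d-prime = 1.07

H = 25/40 = 0.6250
FA = 9/40 = 0.2250
Φ⁻¹(H) = Φ⁻¹(0.6250) = 0.319
Φ⁻¹(FA) = Φ⁻¹(0.2250) = -0.755
d' = z(H) − z(FA) = 0.319 − (-0.755) = 1.074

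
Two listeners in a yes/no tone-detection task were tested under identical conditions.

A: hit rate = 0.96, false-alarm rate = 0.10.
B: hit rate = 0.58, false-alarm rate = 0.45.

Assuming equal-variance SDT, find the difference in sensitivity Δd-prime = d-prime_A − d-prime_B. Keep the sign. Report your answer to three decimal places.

Δd-prime = 2.705

A: z(0.96) = 1.7507, z(0.10) = -1.2816, d' = 3.0323
B: z(0.58) = 0.2019, z(0.45) = -0.1257, d' = 0.3276
Δd' = d'_A − d'_B = 3.0323 − 0.3276 = 2.7047
A has the higher sensitivity.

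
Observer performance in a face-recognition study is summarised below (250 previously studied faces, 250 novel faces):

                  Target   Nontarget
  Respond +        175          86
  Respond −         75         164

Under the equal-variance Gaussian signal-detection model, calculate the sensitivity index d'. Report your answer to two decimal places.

H = 175/250 = 0.7000
FA = 86/250 = 0.3440
z(H) = z(0.7000) = 0.5244
z(FA) = z(0.3440) = -0.4016
d' = z(H) − z(FA) = 0.5244 − (-0.4016) = 0.9260

d' = 0.93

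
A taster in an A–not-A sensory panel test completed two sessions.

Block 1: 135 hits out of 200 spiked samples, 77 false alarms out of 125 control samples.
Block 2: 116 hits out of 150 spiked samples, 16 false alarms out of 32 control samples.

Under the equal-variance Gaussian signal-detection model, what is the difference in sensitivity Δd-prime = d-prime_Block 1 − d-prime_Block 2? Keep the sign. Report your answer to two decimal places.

Block 1: z(0.6750) = 0.454, z(0.6160) = 0.295, d' = 0.159
Block 2: z(0.7733) = 0.750, z(0.5000) = 0.000, d' = 0.750
Δd' = d'_Block 1 − d'_Block 2 = 0.159 − 0.750 = -0.591
Block 2 has the higher sensitivity.

Δd-prime = -0.59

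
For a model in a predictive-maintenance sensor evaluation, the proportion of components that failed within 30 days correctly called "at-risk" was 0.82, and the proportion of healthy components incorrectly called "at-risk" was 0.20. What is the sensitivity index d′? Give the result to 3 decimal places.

z(H) = z(0.82) = 0.9154
z(FA) = z(0.20) = -0.8416
d' = z(H) − z(FA) = 0.9154 − (-0.8416) = 1.7570

d′ = 1.757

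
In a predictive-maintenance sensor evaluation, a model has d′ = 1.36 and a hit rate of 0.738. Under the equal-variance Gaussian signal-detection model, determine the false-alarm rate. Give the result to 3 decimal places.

false-alarm rate = 0.235

z(hit rate) = z(0.738) = 0.6372
z(FA) = z(H) − d' = 0.6372 − 1.36 = -0.7228
false-alarm rate = Φ(-0.7228) = 0.2349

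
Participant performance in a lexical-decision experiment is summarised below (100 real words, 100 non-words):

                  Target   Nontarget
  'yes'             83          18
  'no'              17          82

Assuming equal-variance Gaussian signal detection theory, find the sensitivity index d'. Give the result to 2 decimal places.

H = 83/100 = 0.8300
FA = 18/100 = 0.1800
z(0.8300) = 0.9542, z(0.1800) = -0.9154
d' = z(H) − z(FA) = 0.9542 − (-0.9154) = 1.8696

d' = 1.87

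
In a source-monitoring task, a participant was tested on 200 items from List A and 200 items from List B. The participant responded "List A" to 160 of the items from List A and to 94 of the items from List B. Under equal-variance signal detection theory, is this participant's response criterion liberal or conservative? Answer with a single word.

liberal

z(H) = 0.842, z(FA) = -0.075
c = −½·(z(H) + z(FA)) = -0.3835
c < 0 → liberal criterion (biased toward responding “yes”).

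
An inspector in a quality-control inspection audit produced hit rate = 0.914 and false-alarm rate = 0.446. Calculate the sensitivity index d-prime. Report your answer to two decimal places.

d-prime = 1.50

z(H) = 1.366
z(FA) = -0.136
d' = z(H) − z(FA) = 1.366 − (-0.136) = 1.502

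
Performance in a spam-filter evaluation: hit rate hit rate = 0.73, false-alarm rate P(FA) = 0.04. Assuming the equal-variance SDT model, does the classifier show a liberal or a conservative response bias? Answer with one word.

z(H) = 0.613, z(FA) = -1.751
c = −½·(z(H) + z(FA)) = 0.569
c > 0 → conservative criterion (biased toward responding “no”).

conservative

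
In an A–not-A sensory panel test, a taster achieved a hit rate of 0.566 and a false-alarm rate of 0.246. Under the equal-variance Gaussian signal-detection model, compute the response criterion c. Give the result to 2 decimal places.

c = 0.26

z(H) = z(0.566) = 0.166
z(FA) = z(0.246) = -0.687
c = −½·[z(H) + z(FA)] = −0.5 × (0.166 + (-0.687)) = 0.2605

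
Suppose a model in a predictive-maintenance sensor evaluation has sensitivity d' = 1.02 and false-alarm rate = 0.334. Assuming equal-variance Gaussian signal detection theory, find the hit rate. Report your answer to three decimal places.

z(false-alarm rate) = z(0.334) = -0.4289
z(H) = z(FA) + d' = -0.4289 + 1.02 = 0.5911
hit rate = Φ(0.5911) = 0.7228

hit rate = 0.723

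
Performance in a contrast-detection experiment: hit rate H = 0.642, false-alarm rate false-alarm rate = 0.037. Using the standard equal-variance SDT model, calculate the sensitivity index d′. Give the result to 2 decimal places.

z(H) = 0.364
z(FA) = -1.787
d' = z(H) − z(FA) = 0.364 − (-1.787) = 2.151

d′ = 2.15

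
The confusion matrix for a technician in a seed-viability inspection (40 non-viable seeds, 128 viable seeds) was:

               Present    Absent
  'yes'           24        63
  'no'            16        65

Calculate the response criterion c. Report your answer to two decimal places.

c = -0.12

H = 24/40 = 0.6000
FA = 63/128 = 0.4922
z(0.6000) = 0.253, z(0.4922) = -0.020
c = −½·[z(H) + z(FA)] = −0.5 × (0.253 + (-0.020)) = -0.1165
c < 0: the technician has a liberal response bias.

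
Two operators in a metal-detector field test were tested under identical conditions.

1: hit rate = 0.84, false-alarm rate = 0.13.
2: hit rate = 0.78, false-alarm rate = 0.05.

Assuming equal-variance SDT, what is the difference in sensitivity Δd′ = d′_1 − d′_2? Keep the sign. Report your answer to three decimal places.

Δd′ = -0.296

1: z(0.84) = 0.9945, z(0.13) = -1.1264, d' = 2.1209
2: z(0.78) = 0.7722, z(0.05) = -1.6449, d' = 2.4171
Δd' = d'_1 − d'_2 = 2.1209 − 2.4171 = -0.2962
2 has the higher sensitivity.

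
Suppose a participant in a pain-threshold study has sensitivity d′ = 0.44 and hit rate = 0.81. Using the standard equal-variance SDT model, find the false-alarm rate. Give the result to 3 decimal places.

z(hit rate) = z(0.81) = 0.8779
z(FA) = z(H) − d' = 0.8779 − 0.44 = 0.4379
false-alarm rate = Φ(0.4379) = 0.6693

false-alarm rate = 0.669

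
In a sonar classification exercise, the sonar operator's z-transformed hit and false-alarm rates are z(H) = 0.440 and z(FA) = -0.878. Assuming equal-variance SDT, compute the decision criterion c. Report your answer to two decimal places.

c = 0.22

c = −½·[z(H) + z(FA)] = −½·(0.440 + (-0.878)) = 0.219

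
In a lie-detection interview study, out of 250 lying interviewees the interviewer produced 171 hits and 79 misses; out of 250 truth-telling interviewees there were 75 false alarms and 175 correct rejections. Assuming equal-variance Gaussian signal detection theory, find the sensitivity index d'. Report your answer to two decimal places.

d' = 1.00

H = 171/250 = 0.6840
FA = 75/250 = 0.3000
Φ⁻¹(H) = Φ⁻¹(0.6840) = 0.4789
Φ⁻¹(FA) = Φ⁻¹(0.3000) = -0.5244
d' = z(H) − z(FA) = 0.4789 − (-0.5244) = 1.0033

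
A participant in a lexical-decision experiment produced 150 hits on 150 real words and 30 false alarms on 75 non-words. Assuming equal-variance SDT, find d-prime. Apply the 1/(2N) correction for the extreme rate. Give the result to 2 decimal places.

d-prime = 2.97

The hit rate is 150/150 = 1, so apply the 1/(2N) correction: H → 1 − 1/(2·150) = 0.99667.
z(H) = z(0.99667) = 2.713
z(FA) = z(0.40000) = -0.253
d' = 2.713 − (-0.253) = 2.966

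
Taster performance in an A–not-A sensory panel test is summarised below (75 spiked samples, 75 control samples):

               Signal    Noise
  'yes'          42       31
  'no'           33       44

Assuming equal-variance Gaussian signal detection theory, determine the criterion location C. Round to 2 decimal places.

H = 42/75 = 0.5600
FA = 31/75 = 0.4133
Φ⁻¹(H) = 0.1510
Φ⁻¹(FA) = -0.2191
c = −½·[z(H) + z(FA)] = −0.5 × (0.1510 + (-0.2191)) = 0.03405
c > 0: the taster has a conservative response bias.

C = 0.03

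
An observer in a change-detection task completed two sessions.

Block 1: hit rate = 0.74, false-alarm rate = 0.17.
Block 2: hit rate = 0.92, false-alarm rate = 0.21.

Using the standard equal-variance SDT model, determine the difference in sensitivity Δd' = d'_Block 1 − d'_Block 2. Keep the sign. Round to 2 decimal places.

Block 1: z(0.74) = 0.643, z(0.17) = -0.954, d' = 1.597
Block 2: z(0.92) = 1.405, z(0.21) = -0.806, d' = 2.211
Δd' = d'_Block 1 − d'_Block 2 = 1.597 − 2.211 = -0.614
Block 2 has the higher sensitivity.

Δd' = -0.61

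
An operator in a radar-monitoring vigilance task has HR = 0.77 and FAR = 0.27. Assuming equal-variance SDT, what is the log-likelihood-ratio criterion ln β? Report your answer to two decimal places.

ln β = -0.09

z(0.77) = 0.739, z(0.27) = -0.613
ln β = −½·[z(H)² − z(FA)²] = −0.5 × (0.546 − 0.376) = -0.085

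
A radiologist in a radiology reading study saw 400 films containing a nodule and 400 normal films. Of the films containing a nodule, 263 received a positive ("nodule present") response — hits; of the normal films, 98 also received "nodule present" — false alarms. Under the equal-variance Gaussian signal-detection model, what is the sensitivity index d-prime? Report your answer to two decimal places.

d-prime = 1.10

H = 263/400 = 0.6575
FA = 98/400 = 0.2450
Φ⁻¹(H) = 0.4056
Φ⁻¹(FA) = -0.6903
d' = z(H) − z(FA) = 0.4056 − (-0.6903) = 1.0959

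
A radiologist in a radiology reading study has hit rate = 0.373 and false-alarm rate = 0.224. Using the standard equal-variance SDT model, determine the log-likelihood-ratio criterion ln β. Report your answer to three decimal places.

z(0.373) = -0.3239, z(0.224) = -0.7588
ln β = −½·[z(H)² − z(FA)²] = −0.5 × (0.1049 − 0.5758) = 0.23545

ln β = 0.235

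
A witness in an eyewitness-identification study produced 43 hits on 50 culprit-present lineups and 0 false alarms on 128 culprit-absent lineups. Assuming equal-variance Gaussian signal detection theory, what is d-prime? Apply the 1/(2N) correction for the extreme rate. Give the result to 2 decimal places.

The false-alarm rate is 0/128 = 0, so apply the 1/(2N) correction: FA → 1/(2·128) = 0.00391.
z(H) = z(0.86000) = 1.080
z(FA) = z(0.00391) = -2.660
d' = 1.080 − (-2.660) = 3.740

d-prime = 3.74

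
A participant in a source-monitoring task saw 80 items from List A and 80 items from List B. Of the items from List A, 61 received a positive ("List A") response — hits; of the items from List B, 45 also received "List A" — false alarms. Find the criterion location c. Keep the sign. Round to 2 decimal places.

H = 61/80 = 0.7625
FA = 45/80 = 0.5625
z(H) = z(0.7625) = 0.714
z(FA) = z(0.5625) = 0.157
c = −½·[z(H) + z(FA)] = −0.5 × (0.714 + 0.157) = -0.4355

c = -0.44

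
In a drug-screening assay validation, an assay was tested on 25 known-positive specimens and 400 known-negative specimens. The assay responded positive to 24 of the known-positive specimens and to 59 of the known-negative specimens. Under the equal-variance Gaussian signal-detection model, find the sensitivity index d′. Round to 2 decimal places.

H = 24/25 = 0.9600
FA = 59/400 = 0.1475
Φ⁻¹(0.9600) = 1.751, Φ⁻¹(0.1475) = -1.047
d' = z(H) − z(FA) = 1.751 − (-1.047) = 2.798

d′ = 2.80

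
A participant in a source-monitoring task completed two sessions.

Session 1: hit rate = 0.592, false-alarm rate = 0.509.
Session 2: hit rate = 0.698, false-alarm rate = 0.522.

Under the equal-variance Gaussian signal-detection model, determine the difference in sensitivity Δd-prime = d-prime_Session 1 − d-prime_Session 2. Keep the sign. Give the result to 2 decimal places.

Session 1: z(0.592) = 0.233, z(0.509) = 0.023, d' = 0.210
Session 2: z(0.698) = 0.519, z(0.522) = 0.055, d' = 0.464
Δd' = d'_Session 1 − d'_Session 2 = 0.210 − 0.464 = -0.254
Session 2 has the higher sensitivity.

Δd-prime = -0.25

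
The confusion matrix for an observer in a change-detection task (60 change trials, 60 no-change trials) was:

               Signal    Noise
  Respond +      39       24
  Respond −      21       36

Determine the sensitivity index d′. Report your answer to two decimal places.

H = 39/60 = 0.6500
FA = 24/60 = 0.4000
z(H) = z(0.6500) = 0.3853
z(FA) = z(0.4000) = -0.2533
d' = z(H) − z(FA) = 0.3853 − (-0.2533) = 0.6386

d′ = 0.64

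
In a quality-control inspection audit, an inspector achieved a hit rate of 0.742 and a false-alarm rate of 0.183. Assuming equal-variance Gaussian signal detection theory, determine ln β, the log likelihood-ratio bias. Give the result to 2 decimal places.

ln β = 0.20

Φ⁻¹(H) = Φ⁻¹(0.742) = 0.650
Φ⁻¹(FA) = Φ⁻¹(0.183) = -0.904
ln β = −½·[z(H)² − z(FA)²] = −0.5 × (0.423 − 0.817) = 0.197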